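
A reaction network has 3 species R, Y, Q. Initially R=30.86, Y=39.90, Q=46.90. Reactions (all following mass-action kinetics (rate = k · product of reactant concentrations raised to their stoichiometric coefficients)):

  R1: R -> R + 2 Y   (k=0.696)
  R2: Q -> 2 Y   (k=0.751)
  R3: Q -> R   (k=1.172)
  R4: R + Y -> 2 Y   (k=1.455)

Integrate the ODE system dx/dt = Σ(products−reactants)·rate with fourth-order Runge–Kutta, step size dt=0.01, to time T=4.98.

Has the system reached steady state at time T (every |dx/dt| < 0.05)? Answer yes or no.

RK4 with dt=0.01: 498 steps to T=4.98. Trajectory (selected grid times):
t=0.00: R=30.86 Y=39.90 Q=46.90
t=0.55: R=0.12 Y=113.95 Q=16.29
t=1.11: R=0.04 Y=129.01 Q=5.55
t=1.66: R=0.01 Y=134.09 Q=1.93
t=2.21: R=0.00 Y=135.85 Q=0.67
t=2.77: R=0.00 Y=136.47 Q=0.23
t=3.32: R=0.00 Y=136.68 Q=0.08
t=3.87: R=0.00 Y=136.75 Q=0.03
t=4.43: R=0.00 Y=136.77 Q=0.01
t=4.98: R=0.00 Y=136.78 Q=0.00
Rates at T: R1=0.0000, R2=0.0024, R3=0.0038, R4=0.0038
dx/dt at T (Σ net stoichiometry × rate): R=-0.0000, Y=+0.0088, Q=-0.0063
Largest |dx/dt| is |+0.0088| (Y) < 0.05 → steady.

Steady state at T: yes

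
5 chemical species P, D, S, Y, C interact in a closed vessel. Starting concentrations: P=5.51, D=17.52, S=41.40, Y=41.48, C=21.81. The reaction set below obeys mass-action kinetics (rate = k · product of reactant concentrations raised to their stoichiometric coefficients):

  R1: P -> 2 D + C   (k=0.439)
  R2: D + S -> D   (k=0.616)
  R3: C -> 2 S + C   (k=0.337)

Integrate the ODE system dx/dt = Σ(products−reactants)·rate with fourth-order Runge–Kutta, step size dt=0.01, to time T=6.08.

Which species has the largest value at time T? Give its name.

RK4 with dt=0.01: 608 steps to T=6.08. Trajectory (selected grid times):
t=0.00: P=5.51 D=17.52 S=41.40 Y=41.48 C=21.81
t=0.68: P=4.09 D=20.36 S=1.27 Y=41.48 C=23.23
t=1.35: P=3.05 D=22.45 S=1.19 Y=41.48 C=24.27
t=2.03: P=2.26 D=24.02 S=1.15 Y=41.48 C=25.06
t=2.70: P=1.68 D=25.17 S=1.12 Y=41.48 C=25.64
t=3.38: P=1.25 D=26.04 S=1.10 Y=41.48 C=26.07
t=4.05: P=0.93 D=26.68 S=1.08 Y=41.48 C=26.39
t=4.73: P=0.69 D=27.16 S=1.07 Y=41.48 C=26.63
t=5.40: P=0.51 D=27.51 S=1.07 Y=41.48 C=26.81
t=6.08: P=0.38 D=27.78 S=1.06 Y=41.48 C=26.94
At T=6.08: P=0.38 D=27.78 S=1.06 Y=41.48 C=26.94; the largest is Y.

Dominant species at T: Y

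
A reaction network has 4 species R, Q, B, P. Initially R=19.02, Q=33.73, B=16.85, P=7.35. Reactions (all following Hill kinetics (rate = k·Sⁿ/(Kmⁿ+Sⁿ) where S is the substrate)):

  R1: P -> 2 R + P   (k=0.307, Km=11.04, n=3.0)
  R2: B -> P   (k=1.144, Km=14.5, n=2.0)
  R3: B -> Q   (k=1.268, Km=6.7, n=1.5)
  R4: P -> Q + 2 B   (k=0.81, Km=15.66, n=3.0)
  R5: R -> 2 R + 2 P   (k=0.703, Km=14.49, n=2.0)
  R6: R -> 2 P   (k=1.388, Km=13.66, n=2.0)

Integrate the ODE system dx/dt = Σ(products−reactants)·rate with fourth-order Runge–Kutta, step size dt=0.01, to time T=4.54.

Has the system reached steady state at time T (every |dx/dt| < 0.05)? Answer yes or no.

RK4 with dt=0.01: 454 steps to T=4.54. Trajectory (selected grid times):
t=0.00: R=19.02 Q=33.73 B=16.85 P=7.35
t=0.50: R=18.87 Q=34.28 B=16.13 P=8.98
t=1.01: R=18.76 Q=34.87 B=15.46 P=10.59
t=1.51: R=18.69 Q=35.47 B=14.90 P=12.12
t=2.02: R=18.65 Q=36.12 B=14.41 P=13.64
t=2.52: R=18.62 Q=36.77 B=14.00 P=15.08
t=3.03: R=18.62 Q=37.46 B=13.66 P=16.52
t=3.53: R=18.63 Q=38.16 B=13.38 P=17.90
t=4.04: R=18.65 Q=38.90 B=13.16 P=19.27
t=4.54: R=18.68 Q=39.64 B=12.98 P=20.60
Rates at T: R1=0.2660, R2=0.5091, R3=0.9251, R4=0.5627, R5=0.4389, R6=0.9045
dx/dt at T (Σ net stoichiometry × rate): R=+0.0666, Q=+1.4878, B=-0.3088, P=+2.6332
Largest |dx/dt| is |+2.6332| (P) ≥ 0.05 → not steady.

Steady state at T: no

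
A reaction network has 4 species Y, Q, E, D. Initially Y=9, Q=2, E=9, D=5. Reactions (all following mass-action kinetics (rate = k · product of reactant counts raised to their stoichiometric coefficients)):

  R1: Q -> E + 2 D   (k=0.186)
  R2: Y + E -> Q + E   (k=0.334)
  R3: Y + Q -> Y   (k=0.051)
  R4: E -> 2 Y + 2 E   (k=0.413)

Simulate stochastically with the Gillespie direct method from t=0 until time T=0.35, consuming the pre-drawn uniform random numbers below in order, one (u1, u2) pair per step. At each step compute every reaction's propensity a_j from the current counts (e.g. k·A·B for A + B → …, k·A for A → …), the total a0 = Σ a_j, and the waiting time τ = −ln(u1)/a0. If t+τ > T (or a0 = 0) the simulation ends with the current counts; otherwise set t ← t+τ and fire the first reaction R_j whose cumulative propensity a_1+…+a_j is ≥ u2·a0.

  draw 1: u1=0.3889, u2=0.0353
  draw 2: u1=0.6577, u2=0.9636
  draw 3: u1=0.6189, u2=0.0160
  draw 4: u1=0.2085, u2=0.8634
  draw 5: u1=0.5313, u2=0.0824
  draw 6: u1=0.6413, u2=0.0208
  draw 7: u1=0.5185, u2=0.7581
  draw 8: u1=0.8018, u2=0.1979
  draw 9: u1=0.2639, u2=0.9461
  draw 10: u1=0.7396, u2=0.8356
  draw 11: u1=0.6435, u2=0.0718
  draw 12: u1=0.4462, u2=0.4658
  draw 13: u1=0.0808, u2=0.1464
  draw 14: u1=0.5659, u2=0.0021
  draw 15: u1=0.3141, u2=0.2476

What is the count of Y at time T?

t=0.000: Y=9 Q=2 E=9 D=5
Draw 1: a1=0.372, a2=27.054, a3=0.918, a4=3.717, a0=32.061; τ=−ln(0.3889)/32.061=0.029 → t=0.029; u2·a0=0.0353·32.061=1.132; a1=0.372 < 1.132 ≤ a1+a2=27.426 → R2 fires; Y=8 Q=3 E=9 D=5
Draw 2: a1=0.558, a2=24.048, a3=1.224, a4=3.717, a0=29.547; τ=−ln(0.6577)/29.547=0.014 → t=0.044; u2·a0=0.9636·29.547=28.471; a1+…+a3=25.830 < 28.471 ≤ a1+…+a4=29.547 → R4 fires; Y=10 Q=3 E=10 D=5
Draw 3: a1=0.558, a2=33.400, a3=1.530, a4=4.130, a0=39.618; τ=−ln(0.6189)/39.618=0.012 → t=0.056; u2·a0=0.0160·39.618=0.634; a1=0.558 < 0.634 ≤ a1+a2=33.958 → R2 fires; Y=9 Q=4 E=10 D=5
Draw 4: a1=0.744, a2=30.060, a3=1.836, a4=4.130, a0=36.770; τ=−ln(0.2085)/36.770=0.043 → t=0.098; u2·a0=0.8634·36.770=31.747; a1+a2=30.804 < 31.747 ≤ a1+…+a3=32.640 → R3 fires; Y=9 Q=3 E=10 D=5
Draw 5: a1=0.558, a2=30.060, a3=1.377, a4=4.130, a0=36.125; τ=−ln(0.5313)/36.125=0.018 → t=0.116; u2·a0=0.0824·36.125=2.977; a1=0.558 < 2.977 ≤ a1+a2=30.618 → R2 fires; Y=8 Q=4 E=10 D=5
Draw 6: a1=0.744, a2=26.720, a3=1.632, a4=4.130, a0=33.226; τ=−ln(0.6413)/33.226=0.013 → t=0.129; u2·a0=0.0208·33.226=0.691 ≤ a1=0.744 → R1 fires; Y=8 Q=3 E=11 D=7
Draw 7: a1=0.558, a2=29.392, a3=1.224, a4=4.543, a0=35.717; τ=−ln(0.5185)/35.717=0.018 → t=0.148; u2·a0=0.7581·35.717=27.077; a1=0.558 < 27.077 ≤ a1+a2=29.950 → R2 fires; Y=7 Q=4 E=11 D=7
Draw 8: a1=0.744, a2=25.718, a3=1.428, a4=4.543, a0=32.433; τ=−ln(0.8018)/32.433=0.007 → t=0.154; u2·a0=0.1979·32.433=6.418; a1=0.744 < 6.418 ≤ a1+a2=26.462 → R2 fires; Y=6 Q=5 E=11 D=7
Draw 9: a1=0.930, a2=22.044, a3=1.530, a4=4.543, a0=29.047; τ=−ln(0.2639)/29.047=0.046 → t=0.200; u2·a0=0.9461·29.047=27.481; a1+…+a3=24.504 < 27.481 ≤ a1+…+a4=29.047 → R4 fires; Y=8 Q=5 E=12 D=7
Draw 10: a1=0.930, a2=32.064, a3=2.040, a4=4.956, a0=39.990; τ=−ln(0.7396)/39.990=0.008 → t=0.208; u2·a0=0.8356·39.990=33.416; a1+a2=32.994 < 33.416 ≤ a1+…+a3=35.034 → R3 fires; Y=8 Q=4 E=12 D=7
Draw 11: a1=0.744, a2=32.064, a3=1.632, a4=4.956, a0=39.396; τ=−ln(0.6435)/39.396=0.011 → t=0.219; u2·a0=0.0718·39.396=2.829; a1=0.744 < 2.829 ≤ a1+a2=32.808 → R2 fires; Y=7 Q=5 E=12 D=7
Draw 12: a1=0.930, a2=28.056, a3=1.785, a4=4.956, a0=35.727; τ=−ln(0.4462)/35.727=0.023 → t=0.242; u2·a0=0.4658·35.727=16.642; a1=0.930 < 16.642 ≤ a1+a2=28.986 → R2 fires; Y=6 Q=6 E=12 D=7
Draw 13: a1=1.116, a2=24.048, a3=1.836, a4=4.956, a0=31.956; τ=−ln(0.0808)/31.956=0.079 → t=0.320; u2·a0=0.1464·31.956=4.678; a1=1.116 < 4.678 ≤ a1+a2=25.164 → R2 fires; Y=5 Q=7 E=12 D=7
Draw 14: a1=1.302, a2=20.040, a3=1.785, a4=4.956, a0=28.083; τ=−ln(0.5659)/28.083=0.020 → t=0.341; u2·a0=0.0021·28.083=0.059 ≤ a1=1.302 → R1 fires; Y=5 Q=6 E=13 D=9
Draw 15: a1=1.116, a2=21.710, a3=1.530, a4=5.369, a0=29.725; τ=−ln(0.3141)/29.725=0.039 → t=0.380 > T=0.35: stop.
Read off Y at T=0.35: 5

Y at T = 5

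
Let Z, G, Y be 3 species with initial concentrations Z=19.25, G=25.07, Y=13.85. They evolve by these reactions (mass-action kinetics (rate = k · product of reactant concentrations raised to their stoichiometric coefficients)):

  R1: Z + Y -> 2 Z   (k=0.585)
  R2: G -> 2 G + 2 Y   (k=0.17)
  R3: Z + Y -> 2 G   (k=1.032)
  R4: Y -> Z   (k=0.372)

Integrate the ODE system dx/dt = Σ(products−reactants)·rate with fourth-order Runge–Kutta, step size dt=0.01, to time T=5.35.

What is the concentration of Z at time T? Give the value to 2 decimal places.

Z at T = 0.83

RK4 with dt=0.01: 535 steps to T=5.35. Trajectory (selected grid times):
t=0.00: Z=19.25 G=25.07 Y=13.85
t=0.59: Z=13.37 G=58.55 Y=0.87
t=1.19: Z=9.97 G=82.64 Y=1.59
t=1.78: Z=5.73 G=114.44 Y=3.48
t=2.38: Z=1.78 G=152.55 Y=10.12
t=2.97: Z=0.84 G=191.15 Y=24.00
t=3.57: Z=0.83 G=244.71 Y=36.68
t=4.16: Z=0.83 G=316.05 Y=49.21
t=4.76: Z=0.83 G=411.27 Y=64.61
t=5.35: Z=0.83 G=533.24 Y=83.95
Read off Z at T=5.35: 0.83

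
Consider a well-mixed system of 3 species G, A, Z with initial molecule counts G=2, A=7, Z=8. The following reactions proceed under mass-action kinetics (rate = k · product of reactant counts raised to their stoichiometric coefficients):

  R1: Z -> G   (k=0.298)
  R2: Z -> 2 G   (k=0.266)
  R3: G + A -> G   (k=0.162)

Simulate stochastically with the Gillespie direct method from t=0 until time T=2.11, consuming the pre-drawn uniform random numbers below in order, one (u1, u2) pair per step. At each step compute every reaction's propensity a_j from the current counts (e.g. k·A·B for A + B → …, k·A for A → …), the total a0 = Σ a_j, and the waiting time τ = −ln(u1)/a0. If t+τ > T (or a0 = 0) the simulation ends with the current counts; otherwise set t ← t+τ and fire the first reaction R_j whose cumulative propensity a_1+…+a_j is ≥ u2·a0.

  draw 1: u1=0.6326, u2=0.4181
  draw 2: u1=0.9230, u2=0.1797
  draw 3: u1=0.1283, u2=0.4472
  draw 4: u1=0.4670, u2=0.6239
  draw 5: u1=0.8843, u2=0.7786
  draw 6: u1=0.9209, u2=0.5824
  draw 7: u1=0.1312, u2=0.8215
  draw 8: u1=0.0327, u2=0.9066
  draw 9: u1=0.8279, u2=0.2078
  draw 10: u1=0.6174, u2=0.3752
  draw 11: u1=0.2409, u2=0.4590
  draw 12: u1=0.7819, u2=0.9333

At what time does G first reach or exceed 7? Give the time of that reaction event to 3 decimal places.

t=0.000: G=2 A=7 Z=8
Draw 1: a1=2.384, a2=2.128, a3=2.268, a0=6.780; τ=−ln(0.6326)/6.780=0.068 → t=0.068; u2·a0=0.4181·6.780=2.835; a1=2.384 < 2.835 ≤ a1+a2=4.512 → R2 fires; G=4 A=7 Z=7
Draw 2: a1=2.086, a2=1.862, a3=4.536, a0=8.484; τ=−ln(0.9230)/8.484=0.009 → t=0.077; u2·a0=0.1797·8.484=1.525 ≤ a1=2.086 → R1 fires; G=5 A=7 Z=6
Draw 3: a1=1.788, a2=1.596, a3=5.670, a0=9.054; τ=−ln(0.1283)/9.054=0.227 → t=0.304; u2·a0=0.4472·9.054=4.049; a1+a2=3.384 < 4.049 ≤ a1+…+a3=9.054 → R3 fires; G=5 A=6 Z=6
Draw 4: a1=1.788, a2=1.596, a3=4.860, a0=8.244; τ=−ln(0.4670)/8.244=0.092 → t=0.396; u2·a0=0.6239·8.244=5.143; a1+a2=3.384 < 5.143 ≤ a1+…+a3=8.244 → R3 fires; G=5 A=5 Z=6
Draw 5: a1=1.788, a2=1.596, a3=4.050, a0=7.434; τ=−ln(0.8843)/7.434=0.017 → t=0.413; u2·a0=0.7786·7.434=5.788; a1+a2=3.384 < 5.788 ≤ a1+…+a3=7.434 → R3 fires; G=5 A=4 Z=6
Draw 6: a1=1.788, a2=1.596, a3=3.240, a0=6.624; τ=−ln(0.9209)/6.624=0.012 → t=0.425; u2·a0=0.5824·6.624=3.858; a1+a2=3.384 < 3.858 ≤ a1+…+a3=6.624 → R3 fires; G=5 A=3 Z=6
Draw 7: a1=1.788, a2=1.596, a3=2.430, a0=5.814; τ=−ln(0.1312)/5.814=0.349 → t=0.774; u2·a0=0.8215·5.814=4.776; a1+a2=3.384 < 4.776 ≤ a1+…+a3=5.814 → R3 fires; G=5 A=2 Z=6
Draw 8: a1=1.788, a2=1.596, a3=1.620, a0=5.004; τ=−ln(0.0327)/5.004=0.684 → t=1.458; u2·a0=0.9066·5.004=4.537; a1+a2=3.384 < 4.537 ≤ a1+…+a3=5.004 → R3 fires; G=5 A=1 Z=6
Draw 9: a1=1.788, a2=1.596, a3=0.810, a0=4.194; τ=−ln(0.8279)/4.194=0.045 → t=1.503; u2·a0=0.2078·4.194=0.872 ≤ a1=1.788 → R1 fires; G=6 A=1 Z=5
Draw 10: a1=1.490, a2=1.330, a3=0.972, a0=3.792; τ=−ln(0.6174)/3.792=0.127 → t=1.630; u2·a0=0.3752·3.792=1.423 ≤ a1=1.490 → R1 fires; G=7 A=1 Z=4
Draw 11: a1=1.192, a2=1.064, a3=1.134, a0=3.390; τ=−ln(0.2409)/3.390=0.420 → t=2.050; u2·a0=0.4590·3.390=1.556; a1=1.192 < 1.556 ≤ a1+a2=2.256 → R2 fires; G=9 A=1 Z=3
Draw 12: a1=0.894, a2=0.798, a3=1.458, a0=3.150; τ=−ln(0.7819)/3.150=0.078 → t=2.128 > T=2.11: stop.
G first becomes ≥ 7 when it reaches 7 at the event at t=1.630.

Threshold first reached at t = 1.630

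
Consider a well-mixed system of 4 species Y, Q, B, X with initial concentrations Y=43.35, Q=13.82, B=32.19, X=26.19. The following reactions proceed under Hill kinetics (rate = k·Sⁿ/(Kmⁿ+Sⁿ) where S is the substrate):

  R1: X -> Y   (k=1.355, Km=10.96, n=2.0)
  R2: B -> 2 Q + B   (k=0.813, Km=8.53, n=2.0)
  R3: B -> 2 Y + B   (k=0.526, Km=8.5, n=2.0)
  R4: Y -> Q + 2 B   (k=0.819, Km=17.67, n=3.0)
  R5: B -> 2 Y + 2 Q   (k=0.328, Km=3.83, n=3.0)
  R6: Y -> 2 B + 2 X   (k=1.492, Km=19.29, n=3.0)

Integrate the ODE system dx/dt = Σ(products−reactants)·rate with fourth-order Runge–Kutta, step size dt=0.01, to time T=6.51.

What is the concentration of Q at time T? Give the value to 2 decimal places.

Q at T = 33.32

RK4 with dt=0.01: 651 steps to T=6.51. Trajectory (selected grid times):
t=0.00: Y=43.35 Q=13.82 B=32.19 X=26.19
t=0.72: Y=43.83 Q=15.94 B=35.04 X=27.33
t=1.45: Y=44.32 Q=18.11 B=37.93 X=28.48
t=2.17: Y=44.83 Q=20.25 B=40.79 X=29.62
t=2.89: Y=45.33 Q=22.41 B=43.66 X=30.75
t=3.62: Y=45.86 Q=24.60 B=46.58 X=31.89
t=4.34: Y=46.38 Q=26.76 B=49.46 X=33.02
t=5.06: Y=46.91 Q=28.93 B=52.35 X=34.14
t=5.79: Y=47.45 Q=31.14 B=55.28 X=35.28
t=6.51: Y=47.99 Q=33.32 B=58.19 X=36.41
Read off Q at T=6.51: 33.32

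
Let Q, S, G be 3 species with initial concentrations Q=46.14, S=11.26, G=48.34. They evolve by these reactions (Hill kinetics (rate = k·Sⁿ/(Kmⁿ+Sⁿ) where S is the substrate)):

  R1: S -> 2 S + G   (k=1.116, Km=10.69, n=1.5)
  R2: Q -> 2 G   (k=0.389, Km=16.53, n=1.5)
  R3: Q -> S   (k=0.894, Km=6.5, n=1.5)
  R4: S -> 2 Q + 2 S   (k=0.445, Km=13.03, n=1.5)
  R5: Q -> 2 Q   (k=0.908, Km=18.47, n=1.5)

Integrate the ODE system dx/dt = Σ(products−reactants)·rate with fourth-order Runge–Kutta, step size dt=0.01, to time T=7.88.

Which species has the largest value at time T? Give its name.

Dominant species at T: G

RK4 with dt=0.01: 788 steps to T=7.88. Trajectory (selected grid times):
t=0.00: Q=46.14 S=11.26 G=48.34
t=0.88: Q=46.12 S=12.72 G=49.44
t=1.75: Q=46.12 S=14.23 G=50.56
t=2.63: Q=46.17 S=15.81 G=51.74
t=3.50: Q=46.24 S=17.41 G=52.94
t=4.38: Q=46.33 S=19.08 G=54.18
t=5.25: Q=46.45 S=20.77 G=55.43
t=6.13: Q=46.60 S=22.51 G=56.73
t=7.00: Q=46.76 S=24.27 G=58.03
t=7.88: Q=46.94 S=26.07 G=59.36
At T=7.88: Q=46.94 S=26.07 G=59.36; the largest is G.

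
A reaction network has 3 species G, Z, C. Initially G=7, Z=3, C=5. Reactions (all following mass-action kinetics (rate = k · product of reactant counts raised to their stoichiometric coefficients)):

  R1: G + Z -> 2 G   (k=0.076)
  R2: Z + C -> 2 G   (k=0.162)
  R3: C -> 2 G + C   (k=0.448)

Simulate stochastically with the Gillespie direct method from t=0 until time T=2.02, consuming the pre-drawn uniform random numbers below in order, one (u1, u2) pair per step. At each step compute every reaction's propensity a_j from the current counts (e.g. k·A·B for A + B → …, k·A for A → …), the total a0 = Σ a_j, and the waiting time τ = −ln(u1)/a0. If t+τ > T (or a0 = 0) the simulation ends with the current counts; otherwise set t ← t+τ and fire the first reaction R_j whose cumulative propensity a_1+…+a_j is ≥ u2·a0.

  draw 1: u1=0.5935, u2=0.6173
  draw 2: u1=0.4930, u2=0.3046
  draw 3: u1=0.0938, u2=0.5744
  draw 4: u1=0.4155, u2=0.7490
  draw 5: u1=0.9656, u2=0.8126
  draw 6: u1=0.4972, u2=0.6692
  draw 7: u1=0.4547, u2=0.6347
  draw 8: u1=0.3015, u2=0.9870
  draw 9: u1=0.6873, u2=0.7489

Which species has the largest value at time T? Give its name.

Dominant species at T: G

t=0.000: G=7 Z=3 C=5
Draw 1: a1=1.596, a2=2.430, a3=2.240, a0=6.266; τ=−ln(0.5935)/6.266=0.083 → t=0.083; u2·a0=0.6173·6.266=3.868; a1=1.596 < 3.868 ≤ a1+a2=4.026 → R2 fires; G=9 Z=2 C=4
Draw 2: a1=1.368, a2=1.296, a3=1.792, a0=4.456; τ=−ln(0.4930)/4.456=0.159 → t=0.242; u2·a0=0.3046·4.456=1.357 ≤ a1=1.368 → R1 fires; G=10 Z=1 C=4
Draw 3: a1=0.760, a2=0.648, a3=1.792, a0=3.200; τ=−ln(0.0938)/3.200=0.740 → t=0.982; u2·a0=0.5744·3.200=1.838; a1+a2=1.408 < 1.838 ≤ a1+…+a3=3.200 → R3 fires; G=12 Z=1 C=4
Draw 4: a1=0.912, a2=0.648, a3=1.792, a0=3.352; τ=−ln(0.4155)/3.352=0.262 → t=1.244; u2·a0=0.7490·3.352=2.511; a1+a2=1.560 < 2.511 ≤ a1+…+a3=3.352 → R3 fires; G=14 Z=1 C=4
Draw 5: a1=1.064, a2=0.648, a3=1.792, a0=3.504; τ=−ln(0.9656)/3.504=0.010 → t=1.254; u2·a0=0.8126·3.504=2.847; a1+a2=1.712 < 2.847 ≤ a1+…+a3=3.504 → R3 fires; G=16 Z=1 C=4
Draw 6: a1=1.216, a2=0.648, a3=1.792, a0=3.656; τ=−ln(0.4972)/3.656=0.191 → t=1.445; u2·a0=0.6692·3.656=2.447; a1+a2=1.864 < 2.447 ≤ a1+…+a3=3.656 → R3 fires; G=18 Z=1 C=4
Draw 7: a1=1.368, a2=0.648, a3=1.792, a0=3.808; τ=−ln(0.4547)/3.808=0.207 → t=1.652; u2·a0=0.6347·3.808=2.417; a1+a2=2.016 < 2.417 ≤ a1+…+a3=3.808 → R3 fires; G=20 Z=1 C=4
Draw 8: a1=1.520, a2=0.648, a3=1.792, a0=3.960; τ=−ln(0.3015)/3.960=0.303 → t=1.954; u2·a0=0.9870·3.960=3.909; a1+a2=2.168 < 3.909 ≤ a1+…+a3=3.960 → R3 fires; G=22 Z=1 C=4
Draw 9: a1=1.672, a2=0.648, a3=1.792, a0=4.112; τ=−ln(0.6873)/4.112=0.091 → t=2.046 > T=2.02: stop.
At T=2.02: G=22 Z=1 C=4; the largest is G.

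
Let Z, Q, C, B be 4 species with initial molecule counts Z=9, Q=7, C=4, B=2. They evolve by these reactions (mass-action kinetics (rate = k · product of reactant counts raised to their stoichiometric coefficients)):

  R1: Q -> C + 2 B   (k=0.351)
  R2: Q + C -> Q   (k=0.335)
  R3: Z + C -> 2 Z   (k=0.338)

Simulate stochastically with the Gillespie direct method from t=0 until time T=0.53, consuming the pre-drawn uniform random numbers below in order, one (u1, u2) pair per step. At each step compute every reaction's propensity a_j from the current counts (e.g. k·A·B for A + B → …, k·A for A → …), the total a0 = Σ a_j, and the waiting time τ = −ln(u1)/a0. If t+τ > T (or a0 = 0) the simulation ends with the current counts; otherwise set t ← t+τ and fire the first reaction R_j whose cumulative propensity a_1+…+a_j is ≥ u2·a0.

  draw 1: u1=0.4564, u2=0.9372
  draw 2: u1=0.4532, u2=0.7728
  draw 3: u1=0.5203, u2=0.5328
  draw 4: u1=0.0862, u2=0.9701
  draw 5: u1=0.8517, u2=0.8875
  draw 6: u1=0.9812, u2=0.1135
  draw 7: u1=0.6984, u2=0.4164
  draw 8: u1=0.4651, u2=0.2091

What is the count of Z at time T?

Z at T = 14

t=0.000: Z=9 Q=7 C=4 B=2
Draw 1: a1=2.457, a2=9.380, a3=12.168, a0=24.005; τ=−ln(0.4564)/24.005=0.033 → t=0.033; u2·a0=0.9372·24.005=22.497; a1+a2=11.837 < 22.497 ≤ a1+…+a3=24.005 → R3 fires; Z=10 Q=7 C=3 B=2
Draw 2: a1=2.457, a2=7.035, a3=10.140, a0=19.632; τ=−ln(0.4532)/19.632=0.040 → t=0.073; u2·a0=0.7728·19.632=15.172; a1+a2=9.492 < 15.172 ≤ a1+…+a3=19.632 → R3 fires; Z=11 Q=7 C=2 B=2
Draw 3: a1=2.457, a2=4.690, a3=7.436, a0=14.583; τ=−ln(0.5203)/14.583=0.045 → t=0.118; u2·a0=0.5328·14.583=7.770; a1+a2=7.147 < 7.770 ≤ a1+…+a3=14.583 → R3 fires; Z=12 Q=7 C=1 B=2
Draw 4: a1=2.457, a2=2.345, a3=4.056, a0=8.858; τ=−ln(0.0862)/8.858=0.277 → t=0.394; u2·a0=0.9701·8.858=8.593; a1+a2=4.802 < 8.593 ≤ a1+…+a3=8.858 → R3 fires; Z=13 Q=7 C=0 B=2
Draw 5: a1=2.457, a2=0.000, a3=0.000, a0=2.457; τ=−ln(0.8517)/2.457=0.065 → t=0.460; u2·a0=0.8875·2.457=2.181 ≤ a1=2.457 → R1 fires; Z=13 Q=6 C=1 B=4
Draw 6: a1=2.106, a2=2.010, a3=4.394, a0=8.510; τ=−ln(0.9812)/8.510=0.002 → t=0.462; u2·a0=0.1135·8.510=0.966 ≤ a1=2.106 → R1 fires; Z=13 Q=5 C=2 B=6
Draw 7: a1=1.755, a2=3.350, a3=8.788, a0=13.893; τ=−ln(0.6984)/13.893=0.026 → t=0.488; u2·a0=0.4164·13.893=5.785; a1+a2=5.105 < 5.785 ≤ a1+…+a3=13.893 → R3 fires; Z=14 Q=5 C=1 B=6
Draw 8: a1=1.755, a2=1.675, a3=4.732, a0=8.162; τ=−ln(0.4651)/8.162=0.094 → t=0.582 > T=0.53: stop.
Read off Z at T=0.53: 14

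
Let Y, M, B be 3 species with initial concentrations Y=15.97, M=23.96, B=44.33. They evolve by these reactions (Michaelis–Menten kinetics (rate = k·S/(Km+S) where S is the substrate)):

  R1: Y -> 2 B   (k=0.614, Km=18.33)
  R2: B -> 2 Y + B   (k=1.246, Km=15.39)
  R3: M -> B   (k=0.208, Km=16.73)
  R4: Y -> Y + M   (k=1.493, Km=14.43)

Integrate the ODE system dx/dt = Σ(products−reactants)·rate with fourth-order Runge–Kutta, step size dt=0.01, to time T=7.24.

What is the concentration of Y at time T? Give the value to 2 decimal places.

Y at T = 27.17

RK4 with dt=0.01: 724 steps to T=7.24. Trajectory (selected grid times):
t=0.00: Y=15.97 M=23.96 B=44.33
t=0.80: Y=17.22 M=24.50 B=44.90
t=1.61: Y=18.48 M=25.07 B=45.49
t=2.41: Y=19.72 M=25.65 B=46.09
t=3.22: Y=20.97 M=26.25 B=46.71
t=4.02: Y=22.21 M=26.87 B=47.35
t=4.83: Y=23.46 M=27.50 B=48.00
t=5.63: Y=24.69 M=28.15 B=48.66
t=6.44: Y=25.94 M=28.81 B=49.35
t=7.24: Y=27.17 M=29.48 B=50.03
Read off Y at T=7.24: 27.17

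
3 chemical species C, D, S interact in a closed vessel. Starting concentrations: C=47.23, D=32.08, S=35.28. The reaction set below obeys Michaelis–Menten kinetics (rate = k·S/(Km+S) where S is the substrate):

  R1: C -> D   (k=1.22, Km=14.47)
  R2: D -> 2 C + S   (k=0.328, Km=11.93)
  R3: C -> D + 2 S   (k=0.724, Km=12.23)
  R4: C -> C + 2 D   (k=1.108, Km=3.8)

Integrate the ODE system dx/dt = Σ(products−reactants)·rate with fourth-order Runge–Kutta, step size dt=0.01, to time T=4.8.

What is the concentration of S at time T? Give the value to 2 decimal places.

RK4 with dt=0.01: 480 steps to T=4.8. Trajectory (selected grid times):
t=0.00: C=47.23 D=32.08 S=35.28
t=0.53: C=46.69 D=33.84 S=36.02
t=1.07: C=46.14 D=35.62 S=36.77
t=1.60: C=45.61 D=37.37 S=37.50
t=2.13: C=45.08 D=39.12 S=38.24
t=2.67: C=44.55 D=40.89 S=38.99
t=3.20: C=44.03 D=42.62 S=39.73
t=3.73: C=43.52 D=44.35 S=40.46
t=4.27: C=43.00 D=46.11 S=41.21
t=4.80: C=42.49 D=47.83 S=41.95
Read off S at T=4.8: 41.95

S at T = 41.95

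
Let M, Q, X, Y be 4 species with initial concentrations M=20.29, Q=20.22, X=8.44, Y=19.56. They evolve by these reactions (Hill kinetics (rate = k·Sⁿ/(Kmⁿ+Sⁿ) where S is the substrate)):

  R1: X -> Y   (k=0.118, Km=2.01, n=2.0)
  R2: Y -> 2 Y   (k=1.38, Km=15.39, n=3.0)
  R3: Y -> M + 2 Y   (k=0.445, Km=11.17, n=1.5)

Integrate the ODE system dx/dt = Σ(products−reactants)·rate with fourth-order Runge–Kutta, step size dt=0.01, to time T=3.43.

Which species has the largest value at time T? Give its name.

RK4 with dt=0.01: 343 steps to T=3.43. Trajectory (selected grid times):
t=0.00: M=20.29 Q=20.22 X=8.44 Y=19.56
t=0.38: M=20.41 Q=20.22 X=8.40 Y=20.08
t=0.76: M=20.53 Q=20.22 X=8.36 Y=20.61
t=1.14: M=20.65 Q=20.22 X=8.31 Y=21.15
t=1.52: M=20.77 Q=20.22 X=8.27 Y=21.69
t=1.91: M=20.90 Q=20.22 X=8.23 Y=22.26
t=2.29: M=21.03 Q=20.22 X=8.18 Y=22.83
t=2.67: M=21.15 Q=20.22 X=8.14 Y=23.40
t=3.05: M=21.28 Q=20.22 X=8.10 Y=23.99
t=3.43: M=21.41 Q=20.22 X=8.06 Y=24.57
At T=3.43: M=21.41 Q=20.22 X=8.06 Y=24.57; the largest is Y.

Dominant species at T: Y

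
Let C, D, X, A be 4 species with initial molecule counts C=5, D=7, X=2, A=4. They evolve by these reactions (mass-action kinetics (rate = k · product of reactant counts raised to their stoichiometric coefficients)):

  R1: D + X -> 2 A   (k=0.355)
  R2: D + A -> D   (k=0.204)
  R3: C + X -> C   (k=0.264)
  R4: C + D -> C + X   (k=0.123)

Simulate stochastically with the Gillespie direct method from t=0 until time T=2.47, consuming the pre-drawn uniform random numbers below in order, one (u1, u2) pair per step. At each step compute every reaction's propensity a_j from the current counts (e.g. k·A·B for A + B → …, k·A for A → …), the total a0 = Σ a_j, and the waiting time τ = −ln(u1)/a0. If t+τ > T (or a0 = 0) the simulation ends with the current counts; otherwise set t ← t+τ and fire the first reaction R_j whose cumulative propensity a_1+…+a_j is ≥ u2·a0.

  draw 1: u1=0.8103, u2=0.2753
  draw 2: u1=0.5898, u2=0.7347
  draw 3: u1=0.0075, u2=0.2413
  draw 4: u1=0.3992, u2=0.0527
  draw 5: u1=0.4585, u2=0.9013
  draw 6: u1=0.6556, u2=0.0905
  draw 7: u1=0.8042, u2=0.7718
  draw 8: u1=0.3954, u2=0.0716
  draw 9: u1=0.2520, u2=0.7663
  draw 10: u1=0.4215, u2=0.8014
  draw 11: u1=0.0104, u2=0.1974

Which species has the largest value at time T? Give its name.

Dominant species at T: A

t=0.000: C=5 D=7 X=2 A=4
Draw 1: a1=4.970, a2=5.712, a3=2.640, a4=4.305, a0=17.627; τ=−ln(0.8103)/17.627=0.012 → t=0.012; u2·a0=0.2753·17.627=4.853 ≤ a1=4.970 → R1 fires; C=5 D=6 X=1 A=6
Draw 2: a1=2.130, a2=7.344, a3=1.320, a4=3.690, a0=14.484; τ=−ln(0.5898)/14.484=0.036 → t=0.048; u2·a0=0.7347·14.484=10.641; a1+a2=9.474 < 10.641 ≤ a1+…+a3=10.794 → R3 fires; C=5 D=6 X=0 A=6
Draw 3: a1=0.000, a2=7.344, a3=0.000, a4=3.690, a0=11.034; τ=−ln(0.0075)/11.034=0.443 → t=0.492; u2·a0=0.2413·11.034=2.663; a1=0.000 < 2.663 ≤ a1+a2=7.344 → R2 fires; C=5 D=6 X=0 A=5
Draw 4: a1=0.000, a2=6.120, a3=0.000, a4=3.690, a0=9.810; τ=−ln(0.3992)/9.810=0.094 → t=0.585; u2·a0=0.0527·9.810=0.517; a1=0.000 < 0.517 ≤ a1+a2=6.120 → R2 fires; C=5 D=6 X=0 A=4
Draw 5: a1=0.000, a2=4.896, a3=0.000, a4=3.690, a0=8.586; τ=−ln(0.4585)/8.586=0.091 → t=0.676; u2·a0=0.9013·8.586=7.739; a1+…+a3=4.896 < 7.739 ≤ a1+…+a4=8.586 → R4 fires; C=5 D=5 X=1 A=4
Draw 6: a1=1.775, a2=4.080, a3=1.320, a4=3.075, a0=10.250; τ=−ln(0.6556)/10.250=0.041 → t=0.717; u2·a0=0.0905·10.250=0.928 ≤ a1=1.775 → R1 fires; C=5 D=4 X=0 A=6
Draw 7: a1=0.000, a2=4.896, a3=0.000, a4=2.460, a0=7.356; τ=−ln(0.8042)/7.356=0.030 → t=0.747; u2·a0=0.7718·7.356=5.677; a1+…+a3=4.896 < 5.677 ≤ a1+…+a4=7.356 → R4 fires; C=5 D=3 X=1 A=6
Draw 8: a1=1.065, a2=3.672, a3=1.320, a4=1.845, a0=7.902; τ=−ln(0.3954)/7.902=0.117 → t=0.864; u2·a0=0.0716·7.902=0.566 ≤ a1=1.065 → R1 fires; C=5 D=2 X=0 A=8
Draw 9: a1=0.000, a2=3.264, a3=0.000, a4=1.230, a0=4.494; τ=−ln(0.2520)/4.494=0.307 → t=1.171; u2·a0=0.7663·4.494=3.444; a1+…+a3=3.264 < 3.444 ≤ a1+…+a4=4.494 → R4 fires; C=5 D=1 X=1 A=8
Draw 10: a1=0.355, a2=1.632, a3=1.320, a4=0.615, a0=3.922; τ=−ln(0.4215)/3.922=0.220 → t=1.391; u2·a0=0.8014·3.922=3.143; a1+a2=1.987 < 3.143 ≤ a1+…+a3=3.307 → R3 fires; C=5 D=1 X=0 A=8
Draw 11: a1=0.000, a2=1.632, a3=0.000, a4=0.615, a0=2.247; τ=−ln(0.0104)/2.247=2.032 → t=3.423 > T=2.47: stop.
At T=2.47: C=5 D=1 X=0 A=8; the largest is A.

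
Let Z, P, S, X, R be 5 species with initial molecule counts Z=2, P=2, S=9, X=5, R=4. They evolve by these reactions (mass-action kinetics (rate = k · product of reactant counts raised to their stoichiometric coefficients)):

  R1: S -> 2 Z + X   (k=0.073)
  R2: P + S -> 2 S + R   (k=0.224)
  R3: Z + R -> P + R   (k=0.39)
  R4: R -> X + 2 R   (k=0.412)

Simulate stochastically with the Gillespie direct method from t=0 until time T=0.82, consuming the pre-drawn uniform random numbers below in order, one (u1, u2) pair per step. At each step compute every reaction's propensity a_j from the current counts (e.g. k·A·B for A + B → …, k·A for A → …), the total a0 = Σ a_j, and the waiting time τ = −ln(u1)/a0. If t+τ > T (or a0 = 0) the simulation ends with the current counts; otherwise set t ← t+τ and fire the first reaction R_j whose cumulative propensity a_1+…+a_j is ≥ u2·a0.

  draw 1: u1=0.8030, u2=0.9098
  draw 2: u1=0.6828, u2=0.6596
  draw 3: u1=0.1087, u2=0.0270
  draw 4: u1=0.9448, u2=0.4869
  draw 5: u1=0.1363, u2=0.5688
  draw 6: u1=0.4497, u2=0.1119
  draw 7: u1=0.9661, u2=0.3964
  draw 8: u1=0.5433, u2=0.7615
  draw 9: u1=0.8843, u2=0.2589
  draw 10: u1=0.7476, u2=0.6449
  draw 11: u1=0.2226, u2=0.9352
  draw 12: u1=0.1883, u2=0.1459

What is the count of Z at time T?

Z at T = 0

t=0.000: Z=2 P=2 S=9 X=5 R=4
Draw 1: a1=0.657, a2=4.032, a3=3.120, a4=1.648, a0=9.457; τ=−ln(0.8030)/9.457=0.023 → t=0.023; u2·a0=0.9098·9.457=8.604; a1+…+a3=7.809 < 8.604 ≤ a1+…+a4=9.457 → R4 fires; Z=2 P=2 S=9 X=6 R=5
Draw 2: a1=0.657, a2=4.032, a3=3.900, a4=2.060, a0=10.649; τ=−ln(0.6828)/10.649=0.036 → t=0.059; u2·a0=0.6596·10.649=7.024; a1+a2=4.689 < 7.024 ≤ a1+…+a3=8.589 → R3 fires; Z=1 P=3 S=9 X=6 R=5
Draw 3: a1=0.657, a2=6.048, a3=1.950, a4=2.060, a0=10.715; τ=−ln(0.1087)/10.715=0.207 → t=0.266; u2·a0=0.0270·10.715=0.289 ≤ a1=0.657 → R1 fires; Z=3 P=3 S=8 X=7 R=5
Draw 4: a1=0.584, a2=5.376, a3=5.850, a4=2.060, a0=13.870; τ=−ln(0.9448)/13.870=0.004 → t=0.270; u2·a0=0.4869·13.870=6.753; a1+a2=5.960 < 6.753 ≤ a1+…+a3=11.810 → R3 fires; Z=2 P=4 S=8 X=7 R=5
Draw 5: a1=0.584, a2=7.168, a3=3.900, a4=2.060, a0=13.712; τ=−ln(0.1363)/13.712=0.145 → t=0.416; u2·a0=0.5688·13.712=7.799; a1+a2=7.752 < 7.799 ≤ a1+…+a3=11.652 → R3 fires; Z=1 P=5 S=8 X=7 R=5
Draw 6: a1=0.584, a2=8.960, a3=1.950, a4=2.060, a0=13.554; τ=−ln(0.4497)/13.554=0.059 → t=0.475; u2·a0=0.1119·13.554=1.517; a1=0.584 < 1.517 ≤ a1+a2=9.544 → R2 fires; Z=1 P=4 S=9 X=7 R=6
Draw 7: a1=0.657, a2=8.064, a3=2.340, a4=2.472, a0=13.533; τ=−ln(0.9661)/13.533=0.003 → t=0.477; u2·a0=0.3964·13.533=5.364; a1=0.657 < 5.364 ≤ a1+a2=8.721 → R2 fires; Z=1 P=3 S=10 X=7 R=7
Draw 8: a1=0.730, a2=6.720, a3=2.730, a4=2.884, a0=13.064; τ=−ln(0.5433)/13.064=0.047 → t=0.524; u2·a0=0.7615·13.064=9.948; a1+a2=7.450 < 9.948 ≤ a1+…+a3=10.180 → R3 fires; Z=0 P=4 S=10 X=7 R=7
Draw 9: a1=0.730, a2=8.960, a3=0.000, a4=2.884, a0=12.574; τ=−ln(0.8843)/12.574=0.010 → t=0.534; u2·a0=0.2589·12.574=3.255; a1=0.730 < 3.255 ≤ a1+a2=9.690 → R2 fires; Z=0 P=3 S=11 X=7 R=8
Draw 10: a1=0.803, a2=7.392, a3=0.000, a4=3.296, a0=11.491; τ=−ln(0.7476)/11.491=0.025 → t=0.559; u2·a0=0.6449·11.491=7.411; a1=0.803 < 7.411 ≤ a1+a2=8.195 → R2 fires; Z=0 P=2 S=12 X=7 R=9
Draw 11: a1=0.876, a2=5.376, a3=0.000, a4=3.708, a0=9.960; τ=−ln(0.2226)/9.960=0.151 → t=0.710; u2·a0=0.9352·9.960=9.315; a1+…+a3=6.252 < 9.315 ≤ a1+…+a4=9.960 → R4 fires; Z=0 P=2 S=12 X=8 R=10
Draw 12: a1=0.876, a2=5.376, a3=0.000, a4=4.120, a0=10.372; τ=−ln(0.1883)/10.372=0.161 → t=0.871 > T=0.82: stop.
Read off Z at T=0.82: 0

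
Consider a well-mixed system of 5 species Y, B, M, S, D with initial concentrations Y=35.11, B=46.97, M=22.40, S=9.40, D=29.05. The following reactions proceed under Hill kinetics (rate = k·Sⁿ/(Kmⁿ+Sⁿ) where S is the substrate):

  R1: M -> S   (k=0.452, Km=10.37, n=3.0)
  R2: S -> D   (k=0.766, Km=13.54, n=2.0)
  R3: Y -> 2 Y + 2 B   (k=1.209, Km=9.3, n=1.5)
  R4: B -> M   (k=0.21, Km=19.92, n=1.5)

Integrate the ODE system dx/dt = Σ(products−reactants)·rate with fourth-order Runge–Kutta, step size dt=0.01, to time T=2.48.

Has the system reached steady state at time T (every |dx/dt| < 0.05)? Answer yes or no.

Steady state at T: no

RK4 with dt=0.01: 248 steps to T=2.48. Trajectory (selected grid times):
t=0.00: Y=35.11 B=46.97 M=22.40 S=9.40 D=29.05
t=0.28: Y=35.41 B=47.52 M=22.33 S=9.45 D=29.12
t=0.55: Y=35.70 B=48.05 M=22.26 S=9.49 D=29.19
t=0.83: Y=36.00 B=48.60 M=22.20 S=9.53 D=29.26
t=1.10: Y=36.28 B=49.14 M=22.13 S=9.57 D=29.33
t=1.38: Y=36.58 B=49.69 M=22.06 S=9.62 D=29.40
t=1.65: Y=36.87 B=50.22 M=22.00 S=9.66 D=29.47
t=1.93: Y=37.17 B=50.78 M=21.93 S=9.70 D=29.54
t=2.20: Y=37.46 B=51.31 M=21.87 S=9.74 D=29.61
t=2.48: Y=37.77 B=51.87 M=21.80 S=9.78 D=29.68
Rates at T: R1=0.4081, R2=0.2627, R3=1.0773, R4=0.1696
dx/dt at T (Σ net stoichiometry × rate): Y=+1.0773, B=+1.9851, M=-0.2384, S=+0.1454, D=+0.2627
Largest |dx/dt| is |+1.9851| (B) ≥ 0.05 → not steady.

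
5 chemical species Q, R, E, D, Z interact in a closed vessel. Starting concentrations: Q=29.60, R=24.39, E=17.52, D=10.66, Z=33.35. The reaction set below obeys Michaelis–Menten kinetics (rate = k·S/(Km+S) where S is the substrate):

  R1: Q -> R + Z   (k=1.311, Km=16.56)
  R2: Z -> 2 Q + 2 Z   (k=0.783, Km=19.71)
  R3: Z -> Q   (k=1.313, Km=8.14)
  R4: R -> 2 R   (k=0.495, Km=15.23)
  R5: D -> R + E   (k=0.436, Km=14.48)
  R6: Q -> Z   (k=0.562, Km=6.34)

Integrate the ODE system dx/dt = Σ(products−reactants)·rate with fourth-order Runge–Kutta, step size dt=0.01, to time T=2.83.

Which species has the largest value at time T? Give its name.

Dominant species at T: Z

RK4 with dt=0.01: 283 steps to T=2.83. Trajectory (selected grid times):
t=0.00: Q=29.60 R=24.39 E=17.52 D=10.66 Z=33.35
t=0.31: Q=29.83 R=24.80 E=17.58 D=10.60 Z=33.58
t=0.63: Q=30.06 R=25.23 E=17.64 D=10.54 Z=33.82
t=0.94: Q=30.29 R=25.65 E=17.69 D=10.49 Z=34.05
t=1.26: Q=30.53 R=26.08 E=17.75 D=10.43 Z=34.29
t=1.57: Q=30.76 R=26.49 E=17.81 D=10.37 Z=34.52
t=1.89: Q=31.00 R=26.93 E=17.87 D=10.31 Z=34.76
t=2.20: Q=31.23 R=27.34 E=17.92 D=10.26 Z=35.00
t=2.52: Q=31.47 R=27.78 E=17.98 D=10.20 Z=35.24
t=2.83: Q=31.70 R=28.20 E=18.04 D=10.14 Z=35.48
At T=2.83: Q=31.70 R=28.20 E=18.04 D=10.14 Z=35.48; the largest is Z.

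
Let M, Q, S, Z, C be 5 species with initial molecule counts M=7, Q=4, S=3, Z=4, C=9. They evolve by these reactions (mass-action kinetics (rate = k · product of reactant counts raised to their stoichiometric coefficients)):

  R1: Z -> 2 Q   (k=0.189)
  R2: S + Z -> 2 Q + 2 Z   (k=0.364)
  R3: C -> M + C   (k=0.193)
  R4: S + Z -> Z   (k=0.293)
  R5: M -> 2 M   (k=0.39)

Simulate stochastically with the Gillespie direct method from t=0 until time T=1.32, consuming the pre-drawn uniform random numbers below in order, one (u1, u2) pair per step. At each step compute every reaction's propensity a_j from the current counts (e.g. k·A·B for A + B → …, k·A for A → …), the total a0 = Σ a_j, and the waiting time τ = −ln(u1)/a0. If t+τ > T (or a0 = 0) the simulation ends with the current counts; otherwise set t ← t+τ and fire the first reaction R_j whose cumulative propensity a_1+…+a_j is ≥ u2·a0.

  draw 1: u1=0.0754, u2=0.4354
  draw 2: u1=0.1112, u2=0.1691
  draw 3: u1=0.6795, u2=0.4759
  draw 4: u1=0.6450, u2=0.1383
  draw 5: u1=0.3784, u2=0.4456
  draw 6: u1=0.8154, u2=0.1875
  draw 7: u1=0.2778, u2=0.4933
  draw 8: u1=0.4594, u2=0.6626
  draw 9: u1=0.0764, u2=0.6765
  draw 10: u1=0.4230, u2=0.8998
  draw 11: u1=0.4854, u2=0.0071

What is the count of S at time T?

t=0.000: M=7 Q=4 S=3 Z=4 C=9
Draw 1: a1=0.756, a2=4.368, a3=1.737, a4=3.516, a5=2.730, a0=13.107; τ=−ln(0.0754)/13.107=0.197 → t=0.197; u2·a0=0.4354·13.107=5.707; a1+a2=5.124 < 5.707 ≤ a1+…+a3=6.861 → R3 fires; M=8 Q=4 S=3 Z=4 C=9
Draw 2: a1=0.756, a2=4.368, a3=1.737, a4=3.516, a5=3.120, a0=13.497; τ=−ln(0.1112)/13.497=0.163 → t=0.360; u2·a0=0.1691·13.497=2.282; a1=0.756 < 2.282 ≤ a1+a2=5.124 → R2 fires; M=8 Q=6 S=2 Z=5 C=9
Draw 3: a1=0.945, a2=3.640, a3=1.737, a4=2.930, a5=3.120, a0=12.372; τ=−ln(0.6795)/12.372=0.031 → t=0.391; u2·a0=0.4759·12.372=5.888; a1+a2=4.585 < 5.888 ≤ a1+…+a3=6.322 → R3 fires; M=9 Q=6 S=2 Z=5 C=9
Draw 4: a1=0.945, a2=3.640, a3=1.737, a4=2.930, a5=3.510, a0=12.762; τ=−ln(0.6450)/12.762=0.034 → t=0.426; u2·a0=0.1383·12.762=1.765; a1=0.945 < 1.765 ≤ a1+a2=4.585 → R2 fires; M=9 Q=8 S=1 Z=6 C=9
Draw 5: a1=1.134, a2=2.184, a3=1.737, a4=1.758, a5=3.510, a0=10.323; τ=−ln(0.3784)/10.323=0.094 → t=0.520; u2·a0=0.4456·10.323=4.600; a1+a2=3.318 < 4.600 ≤ a1+…+a3=5.055 → R3 fires; M=10 Q=8 S=1 Z=6 C=9
Draw 6: a1=1.134, a2=2.184, a3=1.737, a4=1.758, a5=3.900, a0=10.713; τ=−ln(0.8154)/10.713=0.019 → t=0.539; u2·a0=0.1875·10.713=2.009; a1=1.134 < 2.009 ≤ a1+a2=3.318 → R2 fires; M=10 Q=10 S=0 Z=7 C=9
Draw 7: a1=1.323, a2=0.000, a3=1.737, a4=0.000, a5=3.900, a0=6.960; τ=−ln(0.2778)/6.960=0.184 → t=0.723; u2·a0=0.4933·6.960=3.433; a1+…+a4=3.060 < 3.433 ≤ a1+…+a5=6.960 → R5 fires; M=11 Q=10 S=0 Z=7 C=9
Draw 8: a1=1.323, a2=0.000, a3=1.737, a4=0.000, a5=4.290, a0=7.350; τ=−ln(0.4594)/7.350=0.106 → t=0.829; u2·a0=0.6626·7.350=4.870; a1+…+a4=3.060 < 4.870 ≤ a1+…+a5=7.350 → R5 fires; M=12 Q=10 S=0 Z=7 C=9
Draw 9: a1=1.323, a2=0.000, a3=1.737, a4=0.000, a5=4.680, a0=7.740; τ=−ln(0.0764)/7.740=0.332 → t=1.161; u2·a0=0.6765·7.740=5.236; a1+…+a4=3.060 < 5.236 ≤ a1+…+a5=7.740 → R5 fires; M=13 Q=10 S=0 Z=7 C=9
Draw 10: a1=1.323, a2=0.000, a3=1.737, a4=0.000, a5=5.070, a0=8.130; τ=−ln(0.4230)/8.130=0.106 → t=1.267; u2·a0=0.8998·8.130=7.315; a1+…+a4=3.060 < 7.315 ≤ a1+…+a5=8.130 → R5 fires; M=14 Q=10 S=0 Z=7 C=9
Draw 11: a1=1.323, a2=0.000, a3=1.737, a4=0.000, a5=5.460, a0=8.520; τ=−ln(0.4854)/8.520=0.085 → t=1.352 > T=1.32: stop.
Read off S at T=1.32: 0

S at T = 0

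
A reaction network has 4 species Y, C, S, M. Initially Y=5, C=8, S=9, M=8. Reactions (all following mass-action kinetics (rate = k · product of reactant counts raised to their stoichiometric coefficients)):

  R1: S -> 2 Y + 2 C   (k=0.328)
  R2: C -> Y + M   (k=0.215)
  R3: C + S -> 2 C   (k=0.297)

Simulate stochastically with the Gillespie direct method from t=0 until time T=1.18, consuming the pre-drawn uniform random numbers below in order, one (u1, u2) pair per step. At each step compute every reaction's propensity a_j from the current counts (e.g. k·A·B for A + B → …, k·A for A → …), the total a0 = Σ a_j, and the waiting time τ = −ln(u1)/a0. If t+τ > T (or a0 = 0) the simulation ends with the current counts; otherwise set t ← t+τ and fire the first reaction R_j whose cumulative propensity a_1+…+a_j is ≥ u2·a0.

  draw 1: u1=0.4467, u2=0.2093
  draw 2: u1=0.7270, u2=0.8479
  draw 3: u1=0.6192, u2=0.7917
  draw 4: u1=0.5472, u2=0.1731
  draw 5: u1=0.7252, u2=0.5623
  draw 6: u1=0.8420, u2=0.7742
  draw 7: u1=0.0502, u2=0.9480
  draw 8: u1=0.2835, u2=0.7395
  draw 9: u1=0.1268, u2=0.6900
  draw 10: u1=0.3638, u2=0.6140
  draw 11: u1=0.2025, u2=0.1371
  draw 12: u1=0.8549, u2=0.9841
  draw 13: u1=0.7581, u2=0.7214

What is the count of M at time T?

M at T = 11

t=0.000: Y=5 C=8 S=9 M=8
Draw 1: a1=2.952, a2=1.720, a3=21.384, a0=26.056; τ=−ln(0.4467)/26.056=0.031 → t=0.031; u2·a0=0.2093·26.056=5.454; a1+a2=4.672 < 5.454 ≤ a1+…+a3=26.056 → R3 fires; Y=5 C=9 S=8 M=8
Draw 2: a1=2.624, a2=1.935, a3=21.384, a0=25.943; τ=−ln(0.7270)/25.943=0.012 → t=0.043; u2·a0=0.8479·25.943=21.997; a1+a2=4.559 < 21.997 ≤ a1+…+a3=25.943 → R3 fires; Y=5 C=10 S=7 M=8
Draw 3: a1=2.296, a2=2.150, a3=20.790, a0=25.236; τ=−ln(0.6192)/25.236=0.019 → t=0.062; u2·a0=0.7917·25.236=19.979; a1+a2=4.446 < 19.979 ≤ a1+…+a3=25.236 → R3 fires; Y=5 C=11 S=6 M=8
Draw 4: a1=1.968, a2=2.365, a3=19.602, a0=23.935; τ=−ln(0.5472)/23.935=0.025 → t=0.087; u2·a0=0.1731·23.935=4.143; a1=1.968 < 4.143 ≤ a1+a2=4.333 → R2 fires; Y=6 C=10 S=6 M=9
Draw 5: a1=1.968, a2=2.150, a3=17.820, a0=21.938; τ=−ln(0.7252)/21.938=0.015 → t=0.102; u2·a0=0.5623·21.938=12.336; a1+a2=4.118 < 12.336 ≤ a1+…+a3=21.938 → R3 fires; Y=6 C=11 S=5 M=9
Draw 6: a1=1.640, a2=2.365, a3=16.335, a0=20.340; τ=−ln(0.8420)/20.340=0.008 → t=0.111; u2·a0=0.7742·20.340=15.747; a1+a2=4.005 < 15.747 ≤ a1+…+a3=20.340 → R3 fires; Y=6 C=12 S=4 M=9
Draw 7: a1=1.312, a2=2.580, a3=14.256, a0=18.148; τ=−ln(0.0502)/18.148=0.165 → t=0.275; u2·a0=0.9480·18.148=17.204; a1+a2=3.892 < 17.204 ≤ a1+…+a3=18.148 → R3 fires; Y=6 C=13 S=3 M=9
Draw 8: a1=0.984, a2=2.795, a3=11.583, a0=15.362; τ=−ln(0.2835)/15.362=0.082 → t=0.357; u2·a0=0.7395·15.362=11.360; a1+a2=3.779 < 11.360 ≤ a1+…+a3=15.362 → R3 fires; Y=6 C=14 S=2 M=9
Draw 9: a1=0.656, a2=3.010, a3=8.316, a0=11.982; τ=−ln(0.1268)/11.982=0.172 → t=0.530; u2·a0=0.6900·11.982=8.268; a1+a2=3.666 < 8.268 ≤ a1+…+a3=11.982 → R3 fires; Y=6 C=15 S=1 M=9
Draw 10: a1=0.328, a2=3.225, a3=4.455, a0=8.008; τ=−ln(0.3638)/8.008=0.126 → t=0.656; u2·a0=0.6140·8.008=4.917; a1+a2=3.553 < 4.917 ≤ a1+…+a3=8.008 → R3 fires; Y=6 C=16 S=0 M=9
Draw 11: a1=0.000, a2=3.440, a3=0.000, a0=3.440; τ=−ln(0.2025)/3.440=0.464 → t=1.120; u2·a0=0.1371·3.440=0.472; a1=0.000 < 0.472 ≤ a1+a2=3.440 → R2 fires; Y=7 C=15 S=0 M=10
Draw 12: a1=0.000, a2=3.225, a3=0.000, a0=3.225; τ=−ln(0.8549)/3.225=0.049 → t=1.169; u2·a0=0.9841·3.225=3.174; a1=0.000 < 3.174 ≤ a1+a2=3.225 → R2 fires; Y=8 C=14 S=0 M=11
Draw 13: a1=0.000, a2=3.010, a3=0.000, a0=3.010; τ=−ln(0.7581)/3.010=0.092 → t=1.261 > T=1.18: stop.
Read off M at T=1.18: 11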